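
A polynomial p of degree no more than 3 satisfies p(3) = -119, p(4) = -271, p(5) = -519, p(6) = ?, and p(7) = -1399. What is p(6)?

The 4 known points determine the degree-3 polynomial uniquely.
Write p(t) = at^3 + bt^2 + ct + d. Substituting each data point gives a linear system:
  27a + 9b + 3c + d = -119
  64a + 16b + 4c + d = -271
  125a + 25b + 5c + d = -519
  343a + 49b + 7c + d = -1399
Solving the system yields a = -4, b = 0, c = -4, d = 1.
So p(t) = -4t^3 - 4t + 1.
Then p(6) = -887.

-887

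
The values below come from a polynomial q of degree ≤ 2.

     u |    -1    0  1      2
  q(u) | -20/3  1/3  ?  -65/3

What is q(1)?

-14/3

On equispaced nodes a degree-2 polynomial has vanishing third forward difference, so
  - q(-1) + 3·q(0) - 3·q(1) + q(2) = 0.
Substituting the known values and solving for q(1):
  -3·q(1) = 14
  q(1) = -14/3.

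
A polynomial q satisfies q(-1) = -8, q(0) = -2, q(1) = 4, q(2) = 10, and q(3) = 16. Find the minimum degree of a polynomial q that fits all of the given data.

1

Forward differences of the values at x = -1, 0, 1, 2, 3:
  q  : -8  -2  4  10  16
  Δ  : 6  6  6  6
  Δ^2: 0  0  0
  Δ^3: 0  0
  Δ^4: 0
The first differences are constant (6) and nonzero, while all higher differences vanish, so the minimal degree is 1.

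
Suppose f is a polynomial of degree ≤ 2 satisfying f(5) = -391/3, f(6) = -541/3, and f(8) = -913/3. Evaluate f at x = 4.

Using the Lagrange interpolation formula with nodes 5, 6, 8:
  L_0(x) = (x - 6)(x - 8) / 3
  L_1(x) = (x - 5)(x - 8) / -2
  L_2(x) = (x - 5)(x - 6) / 6
Then f(x) = -391/3·L_0(x) - 541/3·L_1(x) - 913/3·L_2(x).
Expanding and collecting terms gives f(x) = -4x² - 6x - 1/3.
Evaluating at x = 4: f(4) = -265/3.

-265/3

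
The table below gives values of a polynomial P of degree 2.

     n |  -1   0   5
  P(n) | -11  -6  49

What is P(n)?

Write P(n) = an^2 + bn + c. Substituting each data point gives a linear system:
  a - b + c = -11
  c = -6
  25a + 5b + c = 49
Solving the system yields a = 1, b = 6, c = -6.
So P(n) = n^2 + 6n - 6.
Check: P(5) = 49. ✓

P(n) = n^2 + 6n - 6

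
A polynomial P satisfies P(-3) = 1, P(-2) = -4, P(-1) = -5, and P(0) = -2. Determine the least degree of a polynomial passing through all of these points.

2

Forward differences of the values at u = -3, -2, -1, 0:
  P  : 1  -4  -5  -2
  Δ  : -5  -1  3
  Δ^2: 4  4
  Δ^3: 0
The second differences are constant (4) and nonzero, while all higher differences vanish, so the minimal degree is 2.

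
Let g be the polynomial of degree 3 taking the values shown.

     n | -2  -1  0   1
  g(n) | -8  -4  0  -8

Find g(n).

Write g(n) = an^3 + bn^2 + cn + d. Substituting each data point gives a linear system:
  -8a + 4b - 2c + d = -8
  -a + b - c + d = -4
  d = 0
  a + b + c + d = -8
Solving the system yields a = -2, b = -6, c = 0, d = 0.
So g(n) = -2n^3 - 6n^2.
Check: g(-1) = -4. ✓

g(n) = -2n^3 - 6n^2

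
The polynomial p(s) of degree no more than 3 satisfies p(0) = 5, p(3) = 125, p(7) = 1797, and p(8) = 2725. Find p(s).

Write p(s) = as^3 + bs^2 + cs + d. Substituting each data point gives a linear system:
  d = 5
  27a + 9b + 3c + d = 125
  343a + 49b + 7c + d = 1797
  512a + 64b + 8c + d = 2725
Solving the system yields a = 6, b = -6, c = 4, d = 5.
So p(s) = 6s^3 - 6s^2 + 4s + 5.
Check: p(8) = 2725. ✓

p(s) = 6s^3 - 6s^2 + 4s + 5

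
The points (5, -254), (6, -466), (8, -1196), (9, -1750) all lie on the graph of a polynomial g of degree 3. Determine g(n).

g(n) = -3n^3 + 6n^2 - 5n - 4

Using the Lagrange interpolation formula with nodes 5, 6, 8, 9:
  L_0(n) = (n - 6)(n - 8)(n - 9) / -12
  L_1(n) = (n - 5)(n - 8)(n - 9) / 6
  L_2(n) = (n - 5)(n - 6)(n - 9) / -6
  L_3(n) = (n - 5)(n - 6)(n - 8) / 12
Then g(n) = -254·L_0(n) - 466·L_1(n) - 1196·L_2(n) - 1750·L_3(n).
Expanding and collecting terms gives g(n) = -3n^3 + 6n^2 - 5n - 4.
Check: g(6) = -466. ✓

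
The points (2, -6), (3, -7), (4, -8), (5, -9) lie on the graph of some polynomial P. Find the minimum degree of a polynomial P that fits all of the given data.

Forward differences of the values at t = 2, 3, 4, 5:
  P  : -6  -7  -8  -9
  Δ  : -1  -1  -1
  Δ^2: 0  0
  Δ^3: 0
The first differences are constant (-1) and nonzero, while all higher differences vanish, so the minimal degree is 1.

1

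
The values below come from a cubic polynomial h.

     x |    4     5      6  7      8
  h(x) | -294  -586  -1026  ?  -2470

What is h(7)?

-1644

The 4 known points determine the degree-3 polynomial uniquely.
Write h(x) = ax^3 + bx^2 + cx + d. Substituting each data point gives a linear system:
  64a + 16b + 4c + d = -294
  125a + 25b + 5c + d = -586
  216a + 36b + 6c + d = -1026
  512a + 64b + 8c + d = -2470
Solving the system yields a = -5, b = 1, c = 4, d = -6.
So h(x) = -5x³ + x² + 4x - 6.
Then h(7) = -1644.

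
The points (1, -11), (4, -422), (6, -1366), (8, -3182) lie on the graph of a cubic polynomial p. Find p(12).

-10582

Write p(t) = at^3 + bt^2 + ct + d. Substituting each data point gives a linear system:
  a + b + c + d = -11
  64a + 16b + 4c + d = -422
  216a + 36b + 6c + d = -1366
  512a + 64b + 8c + d = -3182
Solving the system yields a = -6, b = -1, c = -6, d = 2.
So p(t) = -6t^3 - t^2 - 6t + 2.
Then p(12) = -10582.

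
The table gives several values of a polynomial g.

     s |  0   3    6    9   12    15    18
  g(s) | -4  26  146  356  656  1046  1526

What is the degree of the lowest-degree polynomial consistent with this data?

Forward differences of the values at s = 0, 3, 6, 9, 12, 15, 18:
  g  : -4  26  146  356  656  1046  1526
  Δ  : 30  120  210  300  390  480
  Δ^2: 90  90  90  90  90
  Δ^3: 0  0  0  0
  Δ^4: 0  0  0
  Δ^5: 0  0
  Δ^6: 0
The second differences are constant (90) and nonzero, while all higher differences vanish, so the minimal degree is 2.

2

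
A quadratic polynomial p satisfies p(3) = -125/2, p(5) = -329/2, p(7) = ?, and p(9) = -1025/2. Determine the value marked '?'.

-629/2

The 3 known points determine the degree-2 polynomial uniquely.
Write p(s) = as^2 + bs + c. Substituting each data point gives a linear system:
  9a + 3b + c = -125/2
  25a + 5b + c = -329/2
  81a + 9b + c = -1025/2
Solving the system yields a = -6, b = -3, c = 1/2.
So p(s) = -6s^2 - 3s + 1/2.
Then p(7) = -629/2.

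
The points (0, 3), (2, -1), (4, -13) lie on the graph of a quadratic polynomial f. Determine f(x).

f(x) = -x^2 + 3

Using the Lagrange interpolation formula with nodes 0, 2, 4:
  L_0(x) = (x - 2)(x - 4) / 8
  L_1(x) = x(x - 4) / -4
  L_2(x) = x(x - 2) / 8
Then f(x) = 3·L_0(x) - 1·L_1(x) - 13·L_2(x).
Expanding and collecting terms gives f(x) = -x² + 3.
Check: f(2) = -1. ✓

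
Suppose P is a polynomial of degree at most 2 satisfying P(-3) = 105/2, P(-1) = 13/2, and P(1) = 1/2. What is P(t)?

P(t) = 5t^2 - 3t - 3/2

Write P(t) = at^2 + bt + c. Substituting each data point gives a linear system:
  9a - 3b + c = 105/2
  a - b + c = 13/2
  a + b + c = 1/2
Solving the system yields a = 5, b = -3, c = -3/2.
So P(t) = 5t^2 - 3t - 3/2.
Check: P(-3) = 105/2. ✓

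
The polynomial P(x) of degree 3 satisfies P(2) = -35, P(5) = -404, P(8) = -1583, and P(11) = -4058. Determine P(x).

Write P(x) = ax^3 + bx^2 + cx + d. Substituting each data point gives a linear system:
  8a + 4b + 2c + d = -35
  125a + 25b + 5c + d = -404
  512a + 64b + 8c + d = -1583
  1331a + 121b + 11c + d = -4058
Solving the system yields a = -3, b = 0, c = -6, d = 1.
So P(x) = -3x³ - 6x + 1.
Check: P(5) = -404. ✓

P(x) = -3x^3 - 6x + 1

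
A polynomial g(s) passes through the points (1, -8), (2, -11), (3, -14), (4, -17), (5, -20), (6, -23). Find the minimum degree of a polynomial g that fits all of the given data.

1

Forward differences of the values at s = 1, 2, 3, 4, 5, 6:
  g  : -8  -11  -14  -17  -20  -23
  Δ  : -3  -3  -3  -3  -3
  Δ^2: 0  0  0  0
  Δ^3: 0  0  0
  Δ^4: 0  0
  Δ^5: 0
The first differences are constant (-3) and nonzero, while all higher differences vanish, so the minimal degree is 1.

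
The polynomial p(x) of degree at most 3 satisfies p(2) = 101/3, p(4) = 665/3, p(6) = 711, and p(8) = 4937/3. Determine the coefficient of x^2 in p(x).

Write p(x) = ax^3 + bx^2 + cx + d. Substituting each data point gives a linear system:
  8a + 4b + 2c + d = 101/3
  64a + 16b + 4c + d = 665/3
  216a + 36b + 6c + d = 711
  512a + 64b + 8c + d = 4937/3
Solving the system yields a = 3, b = 5/3, c = 0, d = 3.
So p(x) = 3x^3 + (5/3)x^2 + 3.
The coefficient of x^2 is 5/3.

5/3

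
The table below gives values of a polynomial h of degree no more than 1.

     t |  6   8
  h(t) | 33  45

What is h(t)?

h(t) = 6t - 3

Using the Lagrange interpolation formula with nodes 6, 8:
  L_0(t) = (t - 8) / -2
  L_1(t) = (t - 6) / 2
Then h(t) = 33·L_0(t) + 45·L_1(t).
Expanding and collecting terms gives h(t) = 6t - 3.
Check: h(8) = 45. ✓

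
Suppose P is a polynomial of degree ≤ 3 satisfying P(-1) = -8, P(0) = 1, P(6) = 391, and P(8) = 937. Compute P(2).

19

Using the Lagrange interpolation formula with nodes -1, 0, 6, 8:
  L_0(n) = n(n - 6)(n - 8) / -63
  L_1(n) = (n + 1)(n - 6)(n - 8) / 48
  L_2(n) = (n + 1)n(n - 8) / -84
  L_3(n) = (n + 1)n(n - 6) / 144
Then P(n) = -8·L_0(n) + 1·L_1(n) + 391·L_2(n) + 937·L_3(n).
Expanding and collecting terms gives P(n) = 2n^3 - 2n^2 + 5n + 1.
Evaluating at n = 2: P(2) = 19.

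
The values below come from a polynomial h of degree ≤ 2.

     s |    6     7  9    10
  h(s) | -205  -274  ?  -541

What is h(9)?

-442

The 3 known points determine the degree-2 polynomial uniquely.
Write h(s) = as^2 + bs + c. Substituting each data point gives a linear system:
  36a + 6b + c = -205
  49a + 7b + c = -274
  100a + 10b + c = -541
Solving the system yields a = -5, b = -4, c = -1.
So h(s) = -5s² - 4s - 1.
Then h(9) = -442.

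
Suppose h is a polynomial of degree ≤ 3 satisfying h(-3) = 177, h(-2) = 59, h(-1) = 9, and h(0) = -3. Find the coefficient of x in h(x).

Write h(x) = ax^3 + bx^2 + cx + d. Substituting each data point gives a linear system:
  -27a + 9b - 3c + d = 177
  -8a + 4b - 2c + d = 59
  -a + b - c + d = 9
  d = -3
Solving the system yields a = -5, b = 4, c = -3, d = -3.
So h(x) = -5x^3 + 4x^2 - 3x - 3.
The coefficient of x is -3.

-3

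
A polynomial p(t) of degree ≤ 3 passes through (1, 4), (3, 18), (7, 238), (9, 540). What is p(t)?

Write p(t) = at^3 + bt^2 + ct + d. Substituting each data point gives a linear system:
  a + b + c + d = 4
  27a + 9b + 3c + d = 18
  343a + 49b + 7c + d = 238
  729a + 81b + 9c + d = 540
Solving the system yields a = 1, b = -3, c = 6, d = 0.
So p(t) = t³ - 3t² + 6t.
Check: p(1) = 4. ✓

p(t) = t^3 - 3t^2 + 6t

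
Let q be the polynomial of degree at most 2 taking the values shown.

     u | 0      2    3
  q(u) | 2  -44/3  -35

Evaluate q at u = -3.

-33

Write q(u) = au^2 + bu + c. Substituting each data point gives a linear system:
  c = 2
  4a + 2b + c = -44/3
  9a + 3b + c = -35
Solving the system yields a = -4, b = -1/3, c = 2.
So q(u) = -4u² - (1/3)u + 2.
Then q(-3) = -33.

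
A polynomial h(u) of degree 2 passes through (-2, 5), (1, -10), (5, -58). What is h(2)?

Using the Lagrange interpolation formula with nodes -2, 1, 5:
  L_0(u) = (u - 1)(u - 5) / 21
  L_1(u) = (u + 2)(u - 5) / -12
  L_2(u) = (u + 2)(u - 1) / 28
Then h(u) = 5·L_0(u) - 10·L_1(u) - 58·L_2(u).
Expanding and collecting terms gives h(u) = -u² - 6u - 3.
Evaluating at u = 2: h(2) = -19.

-19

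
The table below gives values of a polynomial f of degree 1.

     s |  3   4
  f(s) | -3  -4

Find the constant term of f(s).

0

Write f(s) = as + b. Substituting each data point gives a linear system:
  3a + b = -3
  4a + b = -4
Solving the system yields a = -1, b = 0.
So f(s) = -s.
The constant term is 0.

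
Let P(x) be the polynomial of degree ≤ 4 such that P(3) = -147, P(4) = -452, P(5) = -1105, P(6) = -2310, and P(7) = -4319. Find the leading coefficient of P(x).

-2

Write P(x) = ax^4 + bx^3 + cx^2 + dx + e. Substituting each data point gives a linear system:
  81a + 27b + 9c + 3d + e = -147
  256a + 64b + 16c + 4d + e = -452
  625a + 125b + 25c + 5d + e = -1105
  1296a + 216b + 36c + 6d + e = -2310
  2401a + 343b + 49c + 7d + e = -4319
Solving the system yields a = -2, b = 2, c = -4, d = -1, e = 0.
So P(x) = -2x⁴ + 2x³ - 4x² - x.
The leading coefficient is -2.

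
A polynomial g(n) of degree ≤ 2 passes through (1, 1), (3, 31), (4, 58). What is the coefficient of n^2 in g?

Write g(n) = an^2 + bn + c. Substituting each data point gives a linear system:
  a + b + c = 1
  9a + 3b + c = 31
  16a + 4b + c = 58
Solving the system yields a = 4, b = -1, c = -2.
So g(n) = 4n^2 - n - 2.
The leading coefficient is 4.

4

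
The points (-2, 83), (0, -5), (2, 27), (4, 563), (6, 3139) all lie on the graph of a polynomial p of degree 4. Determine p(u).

p(u) = 3u^4 - 4u^3 + 3u^2 + 2u - 5

Using the Lagrange interpolation formula with nodes -2, 0, 2, 4, 6:
  L_0(u) = u(u - 2)(u - 4)(u - 6) / 384
  L_1(u) = (u + 2)(u - 2)(u - 4)(u - 6) / -96
  L_2(u) = (u + 2)u(u - 4)(u - 6) / 64
  L_3(u) = (u + 2)u(u - 2)(u - 6) / -96
  L_4(u) = (u + 2)u(u - 2)(u - 4) / 384
Then p(u) = 83·L_0(u) - 5·L_1(u) + 27·L_2(u) + 563·L_3(u) + 3139·L_4(u).
Expanding and collecting terms gives p(u) = 3u⁴ - 4u³ + 3u² + 2u - 5.
Check: p(4) = 563. ✓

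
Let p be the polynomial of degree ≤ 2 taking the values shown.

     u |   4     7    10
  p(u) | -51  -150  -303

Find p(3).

-30

Using the Lagrange interpolation formula with nodes 4, 7, 10:
  L_0(u) = (u - 7)(u - 10) / 18
  L_1(u) = (u - 4)(u - 10) / -9
  L_2(u) = (u - 4)(u - 7) / 18
Then p(u) = -51·L_0(u) - 150·L_1(u) - 303·L_2(u).
Expanding and collecting terms gives p(u) = -3u² - 3.
Evaluating at u = 3: p(3) = -30.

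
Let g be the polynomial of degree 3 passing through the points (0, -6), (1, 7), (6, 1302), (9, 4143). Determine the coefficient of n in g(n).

2

Write g(n) = an^3 + bn^2 + cn + d. Substituting each data point gives a linear system:
  d = -6
  a + b + c + d = 7
  216a + 36b + 6c + d = 1302
  729a + 81b + 9c + d = 4143
Solving the system yields a = 5, b = 6, c = 2, d = -6.
So g(n) = 5n^3 + 6n^2 + 2n - 6.
The coefficient of n is 2.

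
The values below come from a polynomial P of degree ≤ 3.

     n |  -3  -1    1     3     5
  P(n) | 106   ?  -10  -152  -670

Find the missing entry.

On equispaced nodes a degree-3 polynomial has vanishing fourth forward difference, so
  P(-3) - 4·P(-1) + 6·P(1) - 4·P(3) + P(5) = 0.
Substituting the known values and solving for P(-1):
  -4·P(-1) = 16
  P(-1) = -4.

-4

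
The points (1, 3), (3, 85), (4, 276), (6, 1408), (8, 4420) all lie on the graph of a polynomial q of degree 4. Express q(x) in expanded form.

Using the Lagrange interpolation formula with nodes 1, 3, 4, 6, 8:
  L_0(x) = (x - 3)(x - 4)(x - 6)(x - 8) / 210
  L_1(x) = (x - 1)(x - 4)(x - 6)(x - 8) / -30
  L_2(x) = (x - 1)(x - 3)(x - 6)(x - 8) / 24
  L_3(x) = (x - 1)(x - 3)(x - 4)(x - 8) / -60
  L_4(x) = (x - 1)(x - 3)(x - 4)(x - 6) / 280
Then q(x) = 3·L_0(x) + 85·L_1(x) + 276·L_2(x) + 1408·L_3(x) + 4420·L_4(x).
Expanding and collecting terms gives q(x) = x⁴ + x³ - 3x² + 4.
Check: q(3) = 85. ✓

q(x) = x^4 + x^3 - 3x^2 + 4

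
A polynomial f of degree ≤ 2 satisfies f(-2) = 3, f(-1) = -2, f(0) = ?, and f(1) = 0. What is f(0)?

On equispaced nodes a degree-2 polynomial has vanishing third forward difference, so
  - f(-2) + 3·f(-1) - 3·f(0) + f(1) = 0.
Substituting the known values and solving for f(0):
  -3·f(0) = 9
  f(0) = -3.

-3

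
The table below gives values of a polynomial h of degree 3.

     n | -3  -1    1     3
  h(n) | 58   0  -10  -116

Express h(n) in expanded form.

h(n) = -3n^3 - 3n^2 - 2n - 2

Using the Lagrange interpolation formula with nodes -3, -1, 1, 3:
  L_0(n) = (n + 1)(n - 1)(n - 3) / -48
  L_1(n) = (n + 3)(n - 1)(n - 3) / 16
  L_2(n) = (n + 3)(n + 1)(n - 3) / -16
  L_3(n) = (n + 3)(n + 1)(n - 1) / 48
Then h(n) = 58·L_0(n) + 0·L_1(n) - 10·L_2(n) - 116·L_3(n).
Expanding and collecting terms gives h(n) = -3n³ - 3n² - 2n - 2.
Check: h(3) = -116. ✓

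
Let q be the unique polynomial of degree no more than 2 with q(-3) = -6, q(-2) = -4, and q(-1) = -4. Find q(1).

-10

Forward differences of the values at t = -3, -2, -1:
  q  : -6  -4  -4
  Δ  : 2  0
  Δ^2: -2
The second differences are constant, confirming degree 2.
Interpolating (Newton forward form) and evaluating at t = 1 gives q(1) = -10.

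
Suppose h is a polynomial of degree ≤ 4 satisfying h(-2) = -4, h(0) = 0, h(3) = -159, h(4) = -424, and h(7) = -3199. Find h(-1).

Using the Lagrange interpolation formula with nodes -2, 0, 3, 4, 7:
  L_0(s) = s(s - 3)(s - 4)(s - 7) / 540
  L_1(s) = (s + 2)(s - 3)(s - 4)(s - 7) / -168
  L_2(s) = (s + 2)s(s - 4)(s - 7) / 60
  L_3(s) = (s + 2)s(s - 3)(s - 7) / -72
  L_4(s) = (s + 2)s(s - 3)(s - 4) / 756
Then h(s) = -4·L_0(s) + 0·L_1(s) - 159·L_2(s) - 424·L_3(s) - 3199·L_4(s).
Expanding and collecting terms gives h(s) = -s⁴ - 2s³ - 2s² - 2s.
Evaluating at s = -1: h(-1) = 1.

1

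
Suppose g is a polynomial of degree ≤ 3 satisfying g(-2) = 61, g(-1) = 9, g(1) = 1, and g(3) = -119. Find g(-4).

Using the Lagrange interpolation formula with nodes -2, -1, 1, 3:
  L_0(u) = (u + 1)(u - 1)(u - 3) / -15
  L_1(u) = (u + 2)(u - 1)(u - 3) / 8
  L_2(u) = (u + 2)(u + 1)(u - 3) / -12
  L_3(u) = (u + 2)(u + 1)(u - 1) / 40
Then g(u) = 61·L_0(u) + 9·L_1(u) + 1·L_2(u) - 119·L_3(u).
Expanding and collecting terms gives g(u) = -6u^3 + 4u^2 + 2u + 1.
Evaluating at u = -4: g(-4) = 441.

441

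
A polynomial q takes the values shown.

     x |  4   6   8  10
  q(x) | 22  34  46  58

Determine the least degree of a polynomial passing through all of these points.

Forward differences of the values at x = 4, 6, 8, 10:
  q  : 22  34  46  58
  Δ  : 12  12  12
  Δ^2: 0  0
  Δ^3: 0
The first differences are constant (12) and nonzero, while all higher differences vanish, so the minimal degree is 1.

1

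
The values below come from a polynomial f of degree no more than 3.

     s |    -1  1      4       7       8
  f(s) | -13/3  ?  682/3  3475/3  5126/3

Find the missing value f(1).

-5/3

The 4 known points determine the degree-3 polynomial uniquely.
Write f(s) = as^3 + bs^2 + cs + d. Substituting each data point gives a linear system:
  -a + b - c + d = -13/3
  64a + 16b + 4c + d = 682/3
  343a + 49b + 7c + d = 3475/3
  512a + 64b + 8c + d = 5126/3
Solving the system yields a = 3, b = 3, c = -5/3, d = -6.
So f(s) = 3s^3 + 3s^2 - (5/3)s - 6.
Then f(1) = -5/3.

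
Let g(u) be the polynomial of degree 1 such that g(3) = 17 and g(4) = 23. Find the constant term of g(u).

-1

Write g(u) = au + b. Substituting each data point gives a linear system:
  3a + b = 17
  4a + b = 23
Solving the system yields a = 6, b = -1.
So g(u) = 6u - 1.
The constant term is -1.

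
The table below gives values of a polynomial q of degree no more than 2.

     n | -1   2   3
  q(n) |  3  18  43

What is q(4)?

Write q(n) = an^2 + bn + c. Substituting each data point gives a linear system:
  a - b + c = 3
  4a + 2b + c = 18
  9a + 3b + c = 43
Solving the system yields a = 5, b = 0, c = -2.
So q(n) = 5n² - 2.
Then q(4) = 78.

78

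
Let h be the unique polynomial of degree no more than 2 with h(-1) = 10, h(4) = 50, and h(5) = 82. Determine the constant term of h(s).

Write h(s) = as^2 + bs + c. Substituting each data point gives a linear system:
  a - b + c = 10
  16a + 4b + c = 50
  25a + 5b + c = 82
Solving the system yields a = 4, b = -4, c = 2.
So h(s) = 4s^2 - 4s + 2.
The constant term is 2.

2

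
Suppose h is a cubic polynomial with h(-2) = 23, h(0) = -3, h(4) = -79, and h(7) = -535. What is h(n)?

Write h(n) = an^3 + bn^2 + cn + d. Substituting each data point gives a linear system:
  -8a + 4b - 2c + d = 23
  d = -3
  64a + 16b + 4c + d = -79
  343a + 49b + 7c + d = -535
Solving the system yields a = -2, b = 3, c = 1, d = -3.
So h(n) = -2n^3 + 3n^2 + n - 3.
Check: h(0) = -3. ✓

h(n) = -2n^3 + 3n^2 + n - 3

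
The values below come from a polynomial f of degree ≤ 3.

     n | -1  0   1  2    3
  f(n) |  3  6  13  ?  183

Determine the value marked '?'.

The 4 known points determine the degree-3 polynomial uniquely.
Write f(n) = an^3 + bn^2 + cn + d. Substituting each data point gives a linear system:
  -a + b - c + d = 3
  d = 6
  a + b + c + d = 13
  27a + 9b + 3c + d = 183
Solving the system yields a = 6, b = 2, c = -1, d = 6.
So f(n) = 6n³ + 2n² - n + 6.
Then f(2) = 60.

60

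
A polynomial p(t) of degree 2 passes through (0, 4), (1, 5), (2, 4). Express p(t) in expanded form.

p(t) = -t^2 + 2t + 4

Write p(t) = at^2 + bt + c. Substituting each data point gives a linear system:
  c = 4
  a + b + c = 5
  4a + 2b + c = 4
Solving the system yields a = -1, b = 2, c = 4.
So p(t) = -t^2 + 2t + 4.
Check: p(2) = 4. ✓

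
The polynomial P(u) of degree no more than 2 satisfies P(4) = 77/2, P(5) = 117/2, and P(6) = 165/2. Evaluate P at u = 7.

Using the Lagrange interpolation formula with nodes 4, 5, 6:
  L_0(u) = (u - 5)(u - 6) / 2
  L_1(u) = (u - 4)(u - 6) / -1
  L_2(u) = (u - 4)(u - 5) / 2
Then P(u) = 77/2·L_0(u) + 117/2·L_1(u) + 165/2·L_2(u).
Expanding and collecting terms gives P(u) = 2u² + 2u - 3/2.
Evaluating at u = 7: P(7) = 221/2.

221/2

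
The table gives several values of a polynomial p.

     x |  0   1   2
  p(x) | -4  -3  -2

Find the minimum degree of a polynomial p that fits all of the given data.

1

Forward differences of the values at x = 0, 1, 2:
  p  : -4  -3  -2
  Δ  : 1  1
  Δ^2: 0
The first differences are constant (1) and nonzero, while all higher differences vanish, so the minimal degree is 1.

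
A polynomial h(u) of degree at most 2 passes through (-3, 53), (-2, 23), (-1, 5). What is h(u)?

Write h(u) = au^2 + bu + c. Substituting each data point gives a linear system:
  9a - 3b + c = 53
  4a - 2b + c = 23
  a - b + c = 5
Solving the system yields a = 6, b = 0, c = -1.
So h(u) = 6u² - 1.
Check: h(-3) = 53. ✓

h(u) = 6u^2 - 1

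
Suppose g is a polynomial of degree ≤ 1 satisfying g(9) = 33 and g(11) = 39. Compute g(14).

Write g(t) = at + b. Substituting each data point gives a linear system:
  9a + b = 33
  11a + b = 39
Solving the system yields a = 3, b = 6.
So g(t) = 3t + 6.
Then g(14) = 48.

48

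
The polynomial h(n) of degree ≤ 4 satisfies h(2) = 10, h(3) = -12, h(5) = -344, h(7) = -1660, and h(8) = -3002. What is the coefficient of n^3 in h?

Write h(n) = an^4 + bn^3 + cn^2 + dn + e. Substituting each data point gives a linear system:
  16a + 8b + 4c + 2d + e = 10
  81a + 27b + 9c + 3d + e = -12
  625a + 125b + 25c + 5d + e = -344
  2401a + 343b + 49c + 7d + e = -1660
  4096a + 512b + 64c + 8d + e = -3002
Solving the system yields a = -1, b = 2, c = 1, d = 0, e = 6.
So h(n) = -n^4 + 2n^3 + n^2 + 6.
The coefficient of n^3 is 2.

2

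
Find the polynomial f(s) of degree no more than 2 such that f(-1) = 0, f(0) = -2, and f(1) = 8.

f(s) = 6s^2 + 4s - 2

Write f(s) = as^2 + bs + c. Substituting each data point gives a linear system:
  a - b + c = 0
  c = -2
  a + b + c = 8
Solving the system yields a = 6, b = 4, c = -2.
So f(s) = 6s^2 + 4s - 2.
Check: f(1) = 8. ✓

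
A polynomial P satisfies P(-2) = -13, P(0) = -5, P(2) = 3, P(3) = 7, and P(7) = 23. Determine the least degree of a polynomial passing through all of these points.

Divided differences on the nodes -2, 0, 2, 3, 7:
  order 0: -13  -5  3  7  23
  order 1: 4  4  4  4
  order 2: 0  0  0
  order 3: 0  0
  order 4: 0
The order-1 divided differences are all 4 (nonzero) and every higher order vanishes, so the data lies on a polynomial of degree exactly 1.

1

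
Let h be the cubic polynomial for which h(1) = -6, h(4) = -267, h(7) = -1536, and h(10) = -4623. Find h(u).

h(u) = -5u^3 + 4u^2 - 2u - 3

Write h(u) = au^3 + bu^2 + cu + d. Substituting each data point gives a linear system:
  a + b + c + d = -6
  64a + 16b + 4c + d = -267
  343a + 49b + 7c + d = -1536
  1000a + 100b + 10c + d = -4623
Solving the system yields a = -5, b = 4, c = -2, d = -3.
So h(u) = -5u^3 + 4u^2 - 2u - 3.
Check: h(4) = -267. ✓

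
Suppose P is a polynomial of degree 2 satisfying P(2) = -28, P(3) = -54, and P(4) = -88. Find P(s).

P(s) = -4s^2 - 6s

Using the Lagrange interpolation formula with nodes 2, 3, 4:
  L_0(s) = (s - 3)(s - 4) / 2
  L_1(s) = (s - 2)(s - 4) / -1
  L_2(s) = (s - 2)(s - 3) / 2
Then P(s) = -28·L_0(s) - 54·L_1(s) - 88·L_2(s).
Expanding and collecting terms gives P(s) = -4s^2 - 6s.
Check: P(4) = -88. ✓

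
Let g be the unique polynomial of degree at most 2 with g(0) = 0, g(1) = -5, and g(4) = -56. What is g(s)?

Using the Lagrange interpolation formula with nodes 0, 1, 4:
  L_0(s) = (s - 1)(s - 4) / 4
  L_1(s) = s(s - 4) / -3
  L_2(s) = s(s - 1) / 12
Then g(s) = 0·L_0(s) - 5·L_1(s) - 56·L_2(s).
Expanding and collecting terms gives g(s) = -3s^2 - 2s.
Check: g(4) = -56. ✓

g(s) = -3s^2 - 2s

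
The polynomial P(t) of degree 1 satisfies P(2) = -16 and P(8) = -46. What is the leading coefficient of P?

-5

Write P(t) = at + b. Substituting each data point gives a linear system:
  2a + b = -16
  8a + b = -46
Solving the system yields a = -5, b = -6.
So P(t) = -5t - 6.
The leading coefficient is -5.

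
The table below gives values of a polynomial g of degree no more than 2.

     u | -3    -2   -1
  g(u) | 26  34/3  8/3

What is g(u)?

Using the Lagrange interpolation formula with nodes -3, -2, -1:
  L_0(u) = (u + 2)(u + 1) / 2
  L_1(u) = (u + 3)(u + 1) / -1
  L_2(u) = (u + 3)(u + 2) / 2
Then g(u) = 26·L_0(u) + 34/3·L_1(u) + 8/3·L_2(u).
Expanding and collecting terms gives g(u) = 3u^2 + (1/3)u.
Check: g(-2) = 34/3. ✓

g(u) = 3u^2 + (1/3)u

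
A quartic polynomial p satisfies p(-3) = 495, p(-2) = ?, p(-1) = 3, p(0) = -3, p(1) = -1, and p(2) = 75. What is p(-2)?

95

The 5 known points determine the degree-4 polynomial uniquely.
Write p(u) = au^4 + bu^3 + cu^2 + du + e. Substituting each data point gives a linear system:
  81a - 27b + 9c - 3d + e = 495
  a - b + c - d + e = 3
  e = -3
  a + b + c + d + e = -1
  16a + 8b + 4c + 2d + e = 75
Solving the system yields a = 6, b = -1, c = -2, d = -1, e = -3.
So p(u) = 6u^4 - u^3 - 2u^2 - u - 3.
Then p(-2) = 95.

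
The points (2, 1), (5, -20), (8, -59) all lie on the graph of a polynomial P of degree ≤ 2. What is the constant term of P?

5

Write P(x) = ax^2 + bx + c. Substituting each data point gives a linear system:
  4a + 2b + c = 1
  25a + 5b + c = -20
  64a + 8b + c = -59
Solving the system yields a = -1, b = 0, c = 5.
So P(x) = -x^2 + 5.
The constant term is 5.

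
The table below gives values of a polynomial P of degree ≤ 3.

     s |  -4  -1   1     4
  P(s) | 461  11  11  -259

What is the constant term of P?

Write P(s) = as^3 + bs^2 + cs + d. Substituting each data point gives a linear system:
  -64a + 16b - 4c + d = 461
  -a + b - c + d = 11
  a + b + c + d = 11
  64a + 16b + 4c + d = -259
Solving the system yields a = -6, b = 6, c = 6, d = 5.
So P(s) = -6s^3 + 6s^2 + 6s + 5.
The constant term is 5.

5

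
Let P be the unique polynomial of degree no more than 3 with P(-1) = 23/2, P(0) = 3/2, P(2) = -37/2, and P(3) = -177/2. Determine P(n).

P(n) = -5n^3 + 5n^2 + 3/2

Using the Lagrange interpolation formula with nodes -1, 0, 2, 3:
  L_0(n) = n(n - 2)(n - 3) / -12
  L_1(n) = (n + 1)(n - 2)(n - 3) / 6
  L_2(n) = (n + 1)n(n - 3) / -6
  L_3(n) = (n + 1)n(n - 2) / 12
Then P(n) = 23/2·L_0(n) + 3/2·L_1(n) - 37/2·L_2(n) - 177/2·L_3(n).
Expanding and collecting terms gives P(n) = -5n^3 + 5n^2 + 3/2.
Check: P(0) = 3/2. ✓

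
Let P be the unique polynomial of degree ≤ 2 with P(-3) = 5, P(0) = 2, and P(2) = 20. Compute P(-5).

27

Write P(u) = au^2 + bu + c. Substituting each data point gives a linear system:
  9a - 3b + c = 5
  c = 2
  4a + 2b + c = 20
Solving the system yields a = 2, b = 5, c = 2.
So P(u) = 2u^2 + 5u + 2.
Then P(-5) = 27.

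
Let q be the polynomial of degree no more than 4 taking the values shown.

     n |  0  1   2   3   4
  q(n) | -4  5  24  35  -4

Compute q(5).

Forward differences of the values at n = 0, 1, 2, 3, 4:
  q  : -4  5  24  35  -4
  Δ  : 9  19  11  -39
  Δ^2: 10  -8  -50
  Δ^3: -18  -42
  Δ^4: -24
The fourth differences are constant, confirming degree 4.
Interpolating (Newton forward form) and evaluating at n = 5 gives q(5) = -159.

-159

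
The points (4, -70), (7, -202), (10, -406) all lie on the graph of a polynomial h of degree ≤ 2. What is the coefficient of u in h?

0

Write h(u) = au^2 + bu + c. Substituting each data point gives a linear system:
  16a + 4b + c = -70
  49a + 7b + c = -202
  100a + 10b + c = -406
Solving the system yields a = -4, b = 0, c = -6.
So h(u) = -4u^2 - 6.
The coefficient of u is 0.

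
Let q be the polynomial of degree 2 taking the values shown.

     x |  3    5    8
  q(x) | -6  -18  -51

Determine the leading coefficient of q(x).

Write q(x) = ax^2 + bx + c. Substituting each data point gives a linear system:
  9a + 3b + c = -6
  25a + 5b + c = -18
  64a + 8b + c = -51
Solving the system yields a = -1, b = 2, c = -3.
So q(x) = -x² + 2x - 3.
The leading coefficient is -1.

-1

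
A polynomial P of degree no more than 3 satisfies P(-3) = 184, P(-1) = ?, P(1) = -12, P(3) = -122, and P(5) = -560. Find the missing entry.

The 4 known points determine the degree-3 polynomial uniquely.
Write P(x) = ax^3 + bx^2 + cx + d. Substituting each data point gives a linear system:
  -27a + 9b - 3c + d = 184
  a + b + c + d = -12
  27a + 9b + 3c + d = -122
  125a + 25b + 5c + d = -560
Solving the system yields a = -5, b = 4, c = -6, d = -5.
So P(x) = -5x³ + 4x² - 6x - 5.
Then P(-1) = 10.

10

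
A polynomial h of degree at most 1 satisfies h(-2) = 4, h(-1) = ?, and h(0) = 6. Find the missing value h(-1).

5

On equispaced nodes a degree-1 polynomial has vanishing second forward difference, so
  h(-2) - 2·h(-1) + h(0) = 0.
Substituting the known values and solving for h(-1):
  -2·h(-1) = -10
  h(-1) = 5.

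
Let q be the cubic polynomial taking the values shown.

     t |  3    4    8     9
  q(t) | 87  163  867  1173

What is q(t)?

Write q(t) = at^3 + bt^2 + ct + d. Substituting each data point gives a linear system:
  27a + 9b + 3c + d = 87
  64a + 16b + 4c + d = 163
  512a + 64b + 8c + d = 867
  729a + 81b + 9c + d = 1173
Solving the system yields a = 1, b = 5, c = 4, d = 3.
So q(t) = t^3 + 5t^2 + 4t + 3.
Check: q(8) = 867. ✓

q(t) = t^3 + 5t^2 + 4t + 3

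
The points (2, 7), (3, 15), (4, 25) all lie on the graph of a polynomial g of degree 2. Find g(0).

-3

Using the Lagrange interpolation formula with nodes 2, 3, 4:
  L_0(n) = (n - 3)(n - 4) / 2
  L_1(n) = (n - 2)(n - 4) / -1
  L_2(n) = (n - 2)(n - 3) / 2
Then g(n) = 7·L_0(n) + 15·L_1(n) + 25·L_2(n).
Expanding and collecting terms gives g(n) = n^2 + 3n - 3.
Evaluating at n = 0: g(0) = -3.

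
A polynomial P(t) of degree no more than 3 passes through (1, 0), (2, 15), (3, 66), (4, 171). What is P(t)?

P(t) = 3t^3 - 6t + 3

Write P(t) = at^3 + bt^2 + ct + d. Substituting each data point gives a linear system:
  a + b + c + d = 0
  8a + 4b + 2c + d = 15
  27a + 9b + 3c + d = 66
  64a + 16b + 4c + d = 171
Solving the system yields a = 3, b = 0, c = -6, d = 3.
So P(t) = 3t^3 - 6t + 3.
Check: P(4) = 171. ✓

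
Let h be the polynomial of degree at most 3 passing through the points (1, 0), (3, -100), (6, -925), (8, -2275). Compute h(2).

-25

Write h(u) = au^3 + bu^2 + cu + d. Substituting each data point gives a linear system:
  a + b + c + d = 0
  27a + 9b + 3c + d = -100
  216a + 36b + 6c + d = -925
  512a + 64b + 8c + d = -2275
Solving the system yields a = -5, b = 5, c = -5, d = 5.
So h(u) = -5u^3 + 5u^2 - 5u + 5.
Then h(2) = -25.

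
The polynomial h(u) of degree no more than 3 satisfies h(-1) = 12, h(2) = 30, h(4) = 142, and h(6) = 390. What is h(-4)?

Write h(u) = au^3 + bu^2 + cu + d. Substituting each data point gives a linear system:
  -a + b - c + d = 12
  8a + 4b + 2c + d = 30
  64a + 16b + 4c + d = 142
  216a + 36b + 6c + d = 390
Solving the system yields a = 1, b = 5, c = -2, d = 6.
So h(u) = u^3 + 5u^2 - 2u + 6.
Then h(-4) = 30.

30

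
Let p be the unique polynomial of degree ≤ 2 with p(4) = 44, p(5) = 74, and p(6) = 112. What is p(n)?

p(n) = 4n^2 - 6n + 4

Using the Lagrange interpolation formula with nodes 4, 5, 6:
  L_0(n) = (n - 5)(n - 6) / 2
  L_1(n) = (n - 4)(n - 6) / -1
  L_2(n) = (n - 4)(n - 5) / 2
Then p(n) = 44·L_0(n) + 74·L_1(n) + 112·L_2(n).
Expanding and collecting terms gives p(n) = 4n^2 - 6n + 4.
Check: p(5) = 74. ✓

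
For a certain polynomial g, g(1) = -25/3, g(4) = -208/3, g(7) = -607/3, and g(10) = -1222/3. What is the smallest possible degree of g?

2

Forward differences of the values at x = 1, 4, 7, 10:
  g  : -25/3  -208/3  -607/3  -1222/3
  Δ  : -61  -133  -205
  Δ^2: -72  -72
  Δ^3: 0
The second differences are constant (-72) and nonzero, while all higher differences vanish, so the minimal degree is 2.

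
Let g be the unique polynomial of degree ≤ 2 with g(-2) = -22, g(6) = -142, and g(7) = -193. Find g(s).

g(s) = -4s^2 + s - 4

Using the Lagrange interpolation formula with nodes -2, 6, 7:
  L_0(s) = (s - 6)(s - 7) / 72
  L_1(s) = (s + 2)(s - 7) / -8
  L_2(s) = (s + 2)(s - 6) / 9
Then g(s) = -22·L_0(s) - 142·L_1(s) - 193·L_2(s).
Expanding and collecting terms gives g(s) = -4s² + s - 4.
Check: g(-2) = -22. ✓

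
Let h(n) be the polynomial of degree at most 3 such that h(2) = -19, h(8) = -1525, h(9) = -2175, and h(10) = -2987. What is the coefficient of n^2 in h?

0

Write h(n) = an^3 + bn^2 + cn + d. Substituting each data point gives a linear system:
  8a + 4b + 2c + d = -19
  512a + 64b + 8c + d = -1525
  729a + 81b + 9c + d = -2175
  1000a + 100b + 10c + d = -2987
Solving the system yields a = -3, b = 0, c = 1, d = 3.
So h(n) = -3n^3 + n + 3.
The coefficient of n^2 is 0.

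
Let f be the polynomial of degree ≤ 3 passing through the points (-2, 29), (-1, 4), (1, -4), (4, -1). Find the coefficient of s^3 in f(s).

Write f(s) = as^3 + bs^2 + cs + d. Substituting each data point gives a linear system:
  -8a + 4b - 2c + d = 29
  -a + b - c + d = 4
  a + b + c + d = -4
  64a + 16b + 4c + d = -1
Solving the system yields a = -1, b = 5, c = -3, d = -5.
So f(s) = -s³ + 5s² - 3s - 5.
The leading coefficient is -1.

-1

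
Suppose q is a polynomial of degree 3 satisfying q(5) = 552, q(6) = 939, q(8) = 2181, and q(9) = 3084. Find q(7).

1474

Write q(n) = an^3 + bn^2 + cn + d. Substituting each data point gives a linear system:
  125a + 25b + 5c + d = 552
  216a + 36b + 6c + d = 939
  512a + 64b + 8c + d = 2181
  729a + 81b + 9c + d = 3084
Solving the system yields a = 4, b = 2, c = 1, d = -3.
So q(n) = 4n^3 + 2n^2 + n - 3.
Then q(7) = 1474.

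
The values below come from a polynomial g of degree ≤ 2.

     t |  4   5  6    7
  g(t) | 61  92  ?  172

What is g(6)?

129

On equispaced nodes a degree-2 polynomial has vanishing third forward difference, so
  - g(4) + 3·g(5) - 3·g(6) + g(7) = 0.
Substituting the known values and solving for g(6):
  -3·g(6) = -387
  g(6) = 129.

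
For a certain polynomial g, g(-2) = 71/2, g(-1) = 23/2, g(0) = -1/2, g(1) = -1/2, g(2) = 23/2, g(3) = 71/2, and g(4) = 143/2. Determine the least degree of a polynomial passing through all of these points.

Forward differences of the values at n = -2, -1, 0, 1, 2, 3, 4:
  g  : 71/2  23/2  -1/2  -1/2  23/2  71/2  143/2
  Δ  : -24  -12  0  12  24  36
  Δ^2: 12  12  12  12  12
  Δ^3: 0  0  0  0
  Δ^4: 0  0  0
  Δ^5: 0  0
  Δ^6: 0
The second differences are constant (12) and nonzero, while all higher differences vanish, so the minimal degree is 2.

2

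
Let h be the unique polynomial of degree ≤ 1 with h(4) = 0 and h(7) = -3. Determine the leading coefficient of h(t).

Write h(t) = at + b. Substituting each data point gives a linear system:
  4a + b = 0
  7a + b = -3
Solving the system yields a = -1, b = 4.
So h(t) = -t + 4.
The leading coefficient is -1.

-1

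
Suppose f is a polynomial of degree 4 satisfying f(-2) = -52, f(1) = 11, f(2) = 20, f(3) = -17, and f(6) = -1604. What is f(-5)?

-1681

Using the Lagrange interpolation formula with nodes -2, 1, 2, 3, 6:
  L_0(s) = (s - 1)(s - 2)(s - 3)(s - 6) / 480
  L_1(s) = (s + 2)(s - 2)(s - 3)(s - 6) / -30
  L_2(s) = (s + 2)(s - 1)(s - 3)(s - 6) / 16
  L_3(s) = (s + 2)(s - 1)(s - 2)(s - 6) / -30
  L_4(s) = (s + 2)(s - 1)(s - 2)(s - 3) / 480
Then f(s) = -52·L_0(s) + 11·L_1(s) + 20·L_2(s) - 17·L_3(s) - 1604·L_4(s).
Expanding and collecting terms gives f(s) = -2s^4 + 4s^3 + 3s^2 + 2s + 4.
Evaluating at s = -5: f(-5) = -1681.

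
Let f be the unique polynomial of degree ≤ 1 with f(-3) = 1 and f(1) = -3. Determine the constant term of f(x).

Write f(x) = ax + b. Substituting each data point gives a linear system:
  -3a + b = 1
  a + b = -3
Solving the system yields a = -1, b = -2.
So f(x) = -x - 2.
The constant term is -2.

-2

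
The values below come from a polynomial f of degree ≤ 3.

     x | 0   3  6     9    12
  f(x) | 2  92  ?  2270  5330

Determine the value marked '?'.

On equispaced nodes a degree-3 polynomial has vanishing fourth forward difference, so
  f(0) - 4·f(3) + 6·f(6) - 4·f(9) + f(12) = 0.
Substituting the known values and solving for f(6):
  6·f(6) = 4116
  f(6) = 686.

686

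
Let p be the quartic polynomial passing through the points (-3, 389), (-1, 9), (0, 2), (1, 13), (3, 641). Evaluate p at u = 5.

4437

Using the Lagrange interpolation formula with nodes -3, -1, 0, 1, 3:
  L_0(u) = (u + 1)u(u - 1)(u - 3) / 144
  L_1(u) = (u + 3)u(u - 1)(u - 3) / -16
  L_2(u) = (u + 3)(u + 1)(u - 1)(u - 3) / 9
  L_3(u) = (u + 3)(u + 1)u(u - 3) / -16
  L_4(u) = (u + 3)(u + 1)u(u - 1) / 144
Then p(u) = 389·L_0(u) + 9·L_1(u) + 2·L_2(u) + 13·L_3(u) + 641·L_4(u).
Expanding and collecting terms gives p(u) = 6u⁴ + 5u³ + 3u² - 3u + 2.
Evaluating at u = 5: p(5) = 4437.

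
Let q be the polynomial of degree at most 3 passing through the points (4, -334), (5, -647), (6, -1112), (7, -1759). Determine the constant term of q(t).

Write q(t) = at^3 + bt^2 + ct + d. Substituting each data point gives a linear system:
  64a + 16b + 4c + d = -334
  125a + 25b + 5c + d = -647
  216a + 36b + 6c + d = -1112
  343a + 49b + 7c + d = -1759
Solving the system yields a = -5, b = -1, c = 1, d = -2.
So q(t) = -5t³ - t² + t - 2.
The constant term is -2.

-2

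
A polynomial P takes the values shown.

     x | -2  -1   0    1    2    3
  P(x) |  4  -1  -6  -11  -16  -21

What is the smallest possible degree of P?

Forward differences of the values at x = -2, -1, 0, 1, 2, 3:
  P  : 4  -1  -6  -11  -16  -21
  Δ  : -5  -5  -5  -5  -5
  Δ^2: 0  0  0  0
  Δ^3: 0  0  0
  Δ^4: 0  0
  Δ^5: 0
The first differences are constant (-5) and nonzero, while all higher differences vanish, so the minimal degree is 1.

1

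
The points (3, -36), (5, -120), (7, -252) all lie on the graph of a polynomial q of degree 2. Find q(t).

Write q(t) = at^2 + bt + c. Substituting each data point gives a linear system:
  9a + 3b + c = -36
  25a + 5b + c = -120
  49a + 7b + c = -252
Solving the system yields a = -6, b = 6, c = 0.
So q(t) = -6t^2 + 6t.
Check: q(7) = -252. ✓

q(t) = -6t^2 + 6t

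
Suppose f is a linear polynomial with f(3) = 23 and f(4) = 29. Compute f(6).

41

Write f(t) = at + b. Substituting each data point gives a linear system:
  3a + b = 23
  4a + b = 29
Solving the system yields a = 6, b = 5.
So f(t) = 6t + 5.
Then f(6) = 41.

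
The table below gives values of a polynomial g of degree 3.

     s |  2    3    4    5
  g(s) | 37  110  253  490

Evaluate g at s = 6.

Forward differences of the values at s = 2, 3, 4, 5:
  g  : 37  110  253  490
  Δ  : 73  143  237
  Δ^2: 70  94
  Δ^3: 24
The third differences are constant, confirming degree 3.
Interpolating (Newton forward form) and evaluating at s = 6 gives g(6) = 845.

845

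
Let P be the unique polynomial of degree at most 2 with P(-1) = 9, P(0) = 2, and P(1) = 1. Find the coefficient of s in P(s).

-4

Write P(s) = as^2 + bs + c. Substituting each data point gives a linear system:
  a - b + c = 9
  c = 2
  a + b + c = 1
Solving the system yields a = 3, b = -4, c = 2.
So P(s) = 3s^2 - 4s + 2.
The coefficient of s is -4.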